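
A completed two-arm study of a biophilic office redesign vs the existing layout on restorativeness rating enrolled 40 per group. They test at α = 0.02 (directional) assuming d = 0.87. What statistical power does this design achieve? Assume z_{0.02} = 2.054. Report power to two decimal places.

For two equal groups, power = Φ(d·√(n/2) − z_{α}).
d·√(n/2) = 0.87 × √(40/2) = 0.87 × 4.472 = 3.891.
z_β = 3.891 − 2.054 = 1.837.
Power = Φ(1.837) = 0.967.

power ≈ 0.97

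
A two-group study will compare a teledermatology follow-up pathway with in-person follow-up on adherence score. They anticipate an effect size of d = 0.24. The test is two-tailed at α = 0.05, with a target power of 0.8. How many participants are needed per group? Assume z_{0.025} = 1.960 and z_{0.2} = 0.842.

n = 273 per group

For two independent groups with equal n: n = 2·((z_{α/2} + z_β) / d)².
z_{α/2} + z_β = 1.960 + 0.842 = 2.802.
n = 2 × (2.802 / 0.24)² = 2 × 11.675² = 2 × 136.31 = 272.6.
Round up to the next whole participant.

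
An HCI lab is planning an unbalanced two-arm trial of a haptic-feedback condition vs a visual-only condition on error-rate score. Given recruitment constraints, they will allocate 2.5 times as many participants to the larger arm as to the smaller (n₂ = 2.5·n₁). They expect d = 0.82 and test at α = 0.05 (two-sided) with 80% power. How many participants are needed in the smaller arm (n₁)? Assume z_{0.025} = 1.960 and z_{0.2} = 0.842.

n₁ = 17

With allocation ratio k = n₂/n₁ = 2.5, Var(x̄₁−x̄₂) = σ²(1/n₁ + 1/(k·n₁)) = σ²·(k+1)/(k·n₁).
So n₁ = (1 + 1/k)·((z_{α/2} + z_β)/d)² = 1.400 × (2.802/0.82)².
n₁ = 1.400 × 11.68 = 16.3.
Round up: n₁ = 17, giving n₂ = ⌈2.5 × 17⌉ = ⌈42.5⌉ = 43.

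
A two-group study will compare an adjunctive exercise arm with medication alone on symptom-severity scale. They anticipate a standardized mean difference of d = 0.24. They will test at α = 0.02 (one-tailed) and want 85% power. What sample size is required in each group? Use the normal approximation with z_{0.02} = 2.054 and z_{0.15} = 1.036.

For two independent groups with equal n: n = 2·((z_{α} + z_β) / d)².
z_{α} + z_β = 2.054 + 1.036 = 3.090.
n = 2 × (3.090 / 0.24)² = 2 × 12.875² = 2 × 165.77 = 331.5.
Round up to the next whole participant.

n = 332 per group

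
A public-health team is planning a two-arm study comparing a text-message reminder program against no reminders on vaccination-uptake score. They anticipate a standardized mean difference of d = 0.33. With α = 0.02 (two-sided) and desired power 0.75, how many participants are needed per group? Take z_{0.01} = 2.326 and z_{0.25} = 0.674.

n = 166 per group

For two independent groups with equal n: n = 2·((z_{α/2} + z_β) / d)².
z_{α/2} + z_β = 2.326 + 0.674 = 3.000.
n = 2 × (3.000 / 0.33)² = 2 × 9.091² = 2 × 82.64 = 165.3.
Round up to the next whole participant.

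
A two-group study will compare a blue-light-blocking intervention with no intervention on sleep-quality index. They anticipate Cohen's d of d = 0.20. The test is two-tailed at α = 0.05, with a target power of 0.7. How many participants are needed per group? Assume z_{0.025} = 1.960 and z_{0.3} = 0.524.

For two independent groups with equal n: n = 2·((z_{α/2} + z_β) / d)².
z_{α/2} + z_β = 1.960 + 0.524 = 2.484.
n = 2 × (2.484 / 0.20)² = 2 × 12.420² = 2 × 154.26 = 308.5.
Round up to the next whole participant.

n = 309 per group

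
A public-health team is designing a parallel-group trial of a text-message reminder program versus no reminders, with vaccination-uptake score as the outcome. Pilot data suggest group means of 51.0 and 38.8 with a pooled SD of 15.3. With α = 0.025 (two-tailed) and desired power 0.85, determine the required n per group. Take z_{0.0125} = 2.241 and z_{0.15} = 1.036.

n = 34 per group

Cohen's d = |M₁ − M₂| / SD_pooled = |51.0 − 38.8| / 15.3 = 12.2 / 15.3 = 0.797.
For two independent groups with equal n: n = 2·((z_{α/2} + z_β) / d)².
z_{α/2} + z_β = 2.241 + 1.036 = 3.277.
n = 2 × (3.277 / 0.797)² = 2 × 4.112² = 2 × 16.91 = 33.8.
Round up to the next whole participant.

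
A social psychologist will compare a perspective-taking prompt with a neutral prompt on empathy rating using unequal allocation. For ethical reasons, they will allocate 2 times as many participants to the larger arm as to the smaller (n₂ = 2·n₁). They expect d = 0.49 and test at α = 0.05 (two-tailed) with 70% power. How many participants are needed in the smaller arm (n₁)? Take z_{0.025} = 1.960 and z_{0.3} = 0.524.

With allocation ratio k = n₂/n₁ = 2, Var(x̄₁−x̄₂) = σ²(1/n₁ + 1/(k·n₁)) = σ²·(k+1)/(k·n₁).
So n₁ = (1 + 1/k)·((z_{α/2} + z_β)/d)² = 1.500 × (2.484/0.49)².
n₁ = 1.500 × 25.70 = 38.5.
Round up: n₁ = 39, giving n₂ = 2 × 39 = 78.

n₁ = 39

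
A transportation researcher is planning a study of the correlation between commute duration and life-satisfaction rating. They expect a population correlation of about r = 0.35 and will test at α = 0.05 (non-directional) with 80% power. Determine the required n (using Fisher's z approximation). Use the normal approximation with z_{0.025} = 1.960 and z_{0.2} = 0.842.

n = 62

Fisher's z: C = ½·ln((1+r)/(1−r)) = ½·ln(2.0769) = 0.3654.
n = ((z_{α/2} + z_β)/C)² + 3.
(1.960 + 0.842) / 0.3654 = 2.802 / 0.3654 = 7.668.
n = 7.668² + 3 = 58.80 + 3 = 61.8.
Round up.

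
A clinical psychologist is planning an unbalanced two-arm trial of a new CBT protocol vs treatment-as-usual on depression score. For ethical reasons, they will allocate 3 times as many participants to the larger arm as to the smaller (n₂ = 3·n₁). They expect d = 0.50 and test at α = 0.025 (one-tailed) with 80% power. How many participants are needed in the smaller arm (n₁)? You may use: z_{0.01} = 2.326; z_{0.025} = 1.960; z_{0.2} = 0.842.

n₁ = 42

With allocation ratio k = n₂/n₁ = 3, Var(x̄₁−x̄₂) = σ²(1/n₁ + 1/(k·n₁)) = σ²·(k+1)/(k·n₁).
So n₁ = (1 + 1/k)·((z_{α} + z_β)/d)² = 1.333 × (2.802/0.50)².
n₁ = 1.333 × 31.40 = 41.9.
Round up: n₁ = 42, giving n₂ = 3 × 42 = 126.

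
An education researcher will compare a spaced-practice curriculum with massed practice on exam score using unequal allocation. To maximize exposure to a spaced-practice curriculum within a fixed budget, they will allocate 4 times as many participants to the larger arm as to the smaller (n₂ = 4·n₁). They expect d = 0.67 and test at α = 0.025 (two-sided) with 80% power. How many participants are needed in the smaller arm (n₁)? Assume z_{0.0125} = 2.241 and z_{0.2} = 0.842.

With allocation ratio k = n₂/n₁ = 4, Var(x̄₁−x̄₂) = σ²(1/n₁ + 1/(k·n₁)) = σ²·(k+1)/(k·n₁).
So n₁ = (1 + 1/k)·((z_{α/2} + z_β)/d)² = 1.250 × (3.083/0.67)².
n₁ = 1.250 × 21.17 = 26.5.
Round up: n₁ = 27, giving n₂ = 4 × 27 = 108.

n₁ = 27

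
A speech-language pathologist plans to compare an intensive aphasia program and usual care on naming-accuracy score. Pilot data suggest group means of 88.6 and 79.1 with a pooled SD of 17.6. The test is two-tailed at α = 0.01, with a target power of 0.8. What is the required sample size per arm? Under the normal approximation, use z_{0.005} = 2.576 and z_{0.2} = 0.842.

Cohen's d = |M₁ − M₂| / SD_pooled = |88.6 − 79.1| / 17.6 = 9.5 / 17.6 = 0.540.
For two independent groups with equal n: n = 2·((z_{α/2} + z_β) / d)².
z_{α/2} + z_β = 2.576 + 0.842 = 3.418.
n = 2 × (3.418 / 0.540)² = 2 × 6.330² = 2 × 40.06 = 80.1.
Round up to the next whole participant.

n = 81 per group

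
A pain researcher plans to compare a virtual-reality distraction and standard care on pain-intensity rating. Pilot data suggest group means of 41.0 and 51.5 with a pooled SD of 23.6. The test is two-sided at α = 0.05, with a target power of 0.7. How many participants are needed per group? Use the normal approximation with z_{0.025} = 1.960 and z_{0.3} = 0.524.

Cohen's d = |M₁ − M₂| / SD_pooled = |41.0 − 51.5| / 23.6 = 10.5 / 23.6 = 0.445.
For two independent groups with equal n: n = 2·((z_{α/2} + z_β) / d)².
z_{α/2} + z_β = 1.960 + 0.524 = 2.484.
n = 2 × (2.484 / 0.445)² = 2 × 5.582² = 2 × 31.16 = 62.3.
Round up to the next whole participant.

n = 63 per group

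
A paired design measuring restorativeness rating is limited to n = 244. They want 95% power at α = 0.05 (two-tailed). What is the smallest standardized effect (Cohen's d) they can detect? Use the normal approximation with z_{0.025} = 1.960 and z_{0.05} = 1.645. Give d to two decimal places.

d_min ≈ 0.23

For a single sample (or paired design) of n = 244: d_min = (z_{α/2} + z_β)/√n.
z-sum = 1.960 + 1.645 = 3.605.
d_min = 3.605 / √244 = 3.605 / 15.620 = 0.231.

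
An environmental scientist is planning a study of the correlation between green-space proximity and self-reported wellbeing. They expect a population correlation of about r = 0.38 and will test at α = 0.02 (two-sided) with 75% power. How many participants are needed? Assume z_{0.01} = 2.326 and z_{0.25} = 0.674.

n = 60

Fisher's z: C = ½·ln((1+r)/(1−r)) = ½·ln(2.2258) = 0.4001.
n = ((z_{α/2} + z_β)/C)² + 3.
(2.326 + 0.674) / 0.4001 = 3.000 / 0.4001 = 7.498.
n = 7.498² + 3 = 56.22 + 3 = 59.2.
Round up.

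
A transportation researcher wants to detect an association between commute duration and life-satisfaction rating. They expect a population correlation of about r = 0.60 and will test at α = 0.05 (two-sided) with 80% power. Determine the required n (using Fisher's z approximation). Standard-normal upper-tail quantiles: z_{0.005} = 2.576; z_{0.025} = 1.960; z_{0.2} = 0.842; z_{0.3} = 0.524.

Fisher's z: C = ½·ln((1+r)/(1−r)) = ½·ln(4.0000) = 0.6931.
n = ((z_{α/2} + z_β)/C)² + 3.
(1.960 + 0.842) / 0.6931 = 2.802 / 0.6931 = 4.043.
n = 4.043² + 3 = 16.34 + 3 = 19.3.
Round up.

n = 20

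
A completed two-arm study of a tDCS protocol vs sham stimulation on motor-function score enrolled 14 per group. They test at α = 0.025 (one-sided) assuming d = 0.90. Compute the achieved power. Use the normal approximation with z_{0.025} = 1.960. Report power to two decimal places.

For two equal groups, power = Φ(d·√(n/2) − z_{α}).
d·√(n/2) = 0.90 × √(14/2) = 0.90 × 2.646 = 2.381.
z_β = 2.381 − 1.960 = 0.421.
Power = Φ(0.421) = 0.663.

power ≈ 0.66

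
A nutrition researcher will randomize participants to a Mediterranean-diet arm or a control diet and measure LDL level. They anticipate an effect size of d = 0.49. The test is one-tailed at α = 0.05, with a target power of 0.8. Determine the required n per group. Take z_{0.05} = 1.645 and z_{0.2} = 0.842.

n = 52 per group

For two independent groups with equal n: n = 2·((z_{α} + z_β) / d)².
z_{α} + z_β = 1.645 + 0.842 = 2.487.
n = 2 × (2.487 / 0.49)² = 2 × 5.076² = 2 × 25.76 = 51.5.
Round up to the next whole participant.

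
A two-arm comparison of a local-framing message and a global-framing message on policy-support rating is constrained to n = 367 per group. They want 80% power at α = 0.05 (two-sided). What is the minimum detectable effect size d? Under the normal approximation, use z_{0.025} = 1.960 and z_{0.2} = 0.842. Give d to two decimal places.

For two independent groups of n = 367 each: d_min = (z_{α/2} + z_β)·√(2/n).
z-sum = 1.960 + 0.842 = 2.802.
d_min = 2.802 × √(2/367) = 2.802 × 0.0738 = 0.207.

d_min ≈ 0.21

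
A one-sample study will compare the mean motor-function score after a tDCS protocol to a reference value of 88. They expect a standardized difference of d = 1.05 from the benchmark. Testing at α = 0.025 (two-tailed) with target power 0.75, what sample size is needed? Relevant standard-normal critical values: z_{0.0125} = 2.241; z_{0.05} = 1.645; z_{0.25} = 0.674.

For a one-sample test: n = ((z_{α/2} + z_β) / d)².
z_{α/2} + z_β = 2.241 + 0.674 = 2.915.
n = (2.915 / 1.05)² = 2.776² = 7.71.
Round up.

n = 8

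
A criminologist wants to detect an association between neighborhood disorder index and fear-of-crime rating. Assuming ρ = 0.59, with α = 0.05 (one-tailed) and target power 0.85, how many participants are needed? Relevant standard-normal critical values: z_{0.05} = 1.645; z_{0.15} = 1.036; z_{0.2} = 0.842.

Fisher's z: C = ½·ln((1+r)/(1−r)) = ½·ln(3.8780) = 0.6777.
n = ((z_{α} + z_β)/C)² + 3.
(1.645 + 1.036) / 0.6777 = 2.681 / 0.6777 = 3.956.
n = 3.956² + 3 = 15.65 + 3 = 18.7.
Round up.

n = 19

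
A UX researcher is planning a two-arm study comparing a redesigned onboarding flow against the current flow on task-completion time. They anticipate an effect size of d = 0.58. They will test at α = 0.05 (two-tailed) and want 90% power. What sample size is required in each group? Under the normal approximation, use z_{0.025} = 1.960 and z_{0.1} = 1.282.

n = 63 per group

For two independent groups with equal n: n = 2·((z_{α/2} + z_β) / d)².
z_{α/2} + z_β = 1.960 + 1.282 = 3.242.
n = 2 × (3.242 / 0.58)² = 2 × 5.590² = 2 × 31.24 = 62.5.
Round up to the next whole participant.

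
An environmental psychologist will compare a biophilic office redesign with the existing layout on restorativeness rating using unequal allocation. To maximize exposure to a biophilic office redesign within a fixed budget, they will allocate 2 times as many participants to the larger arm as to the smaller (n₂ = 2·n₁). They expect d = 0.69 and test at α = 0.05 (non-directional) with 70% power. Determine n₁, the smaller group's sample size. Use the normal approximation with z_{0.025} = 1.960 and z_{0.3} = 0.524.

n₁ = 20

With allocation ratio k = n₂/n₁ = 2, Var(x̄₁−x̄₂) = σ²(1/n₁ + 1/(k·n₁)) = σ²·(k+1)/(k·n₁).
So n₁ = (1 + 1/k)·((z_{α/2} + z_β)/d)² = 1.500 × (2.484/0.69)².
n₁ = 1.500 × 12.96 = 19.4.
Round up: n₁ = 20, giving n₂ = 2 × 20 = 40.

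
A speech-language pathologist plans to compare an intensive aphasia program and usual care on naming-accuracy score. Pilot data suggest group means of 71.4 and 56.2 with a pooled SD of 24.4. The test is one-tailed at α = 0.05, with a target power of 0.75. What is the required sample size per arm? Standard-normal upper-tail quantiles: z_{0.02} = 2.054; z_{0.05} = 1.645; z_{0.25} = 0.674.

n = 28 per group

Cohen's d = |M₁ − M₂| / SD_pooled = |71.4 − 56.2| / 24.4 = 15.2 / 24.4 = 0.623.
For two independent groups with equal n: n = 2·((z_{α} + z_β) / d)².
z_{α} + z_β = 1.645 + 0.674 = 2.319.
n = 2 × (2.319 / 0.623)² = 2 × 3.722² = 2 × 13.86 = 27.7.
Round up to the next whole participant.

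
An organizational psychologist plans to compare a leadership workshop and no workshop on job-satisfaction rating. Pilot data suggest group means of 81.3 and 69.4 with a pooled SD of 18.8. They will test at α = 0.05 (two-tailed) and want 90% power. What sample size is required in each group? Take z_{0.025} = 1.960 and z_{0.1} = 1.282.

Cohen's d = |M₁ − M₂| / SD_pooled = |81.3 − 69.4| / 18.8 = 11.9 / 18.8 = 0.633.
For two independent groups with equal n: n = 2·((z_{α/2} + z_β) / d)².
z_{α/2} + z_β = 1.960 + 1.282 = 3.242.
n = 2 × (3.242 / 0.633)² = 2 × 5.122² = 2 × 26.23 = 52.5.
Round up to the next whole participant.

n = 53 per group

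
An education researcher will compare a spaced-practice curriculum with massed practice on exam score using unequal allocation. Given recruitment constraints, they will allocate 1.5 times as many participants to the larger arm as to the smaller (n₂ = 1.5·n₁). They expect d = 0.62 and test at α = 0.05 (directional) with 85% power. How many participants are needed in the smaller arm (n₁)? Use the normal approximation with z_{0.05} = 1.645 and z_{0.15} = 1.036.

With allocation ratio k = n₂/n₁ = 1.5, Var(x̄₁−x̄₂) = σ²(1/n₁ + 1/(k·n₁)) = σ²·(k+1)/(k·n₁).
So n₁ = (1 + 1/k)·((z_{α} + z_β)/d)² = 1.667 × (2.681/0.62)².
n₁ = 1.667 × 18.70 = 31.2.
Round up: n₁ = 32, giving n₂ = 1.5 × 32 = 48.

n₁ = 32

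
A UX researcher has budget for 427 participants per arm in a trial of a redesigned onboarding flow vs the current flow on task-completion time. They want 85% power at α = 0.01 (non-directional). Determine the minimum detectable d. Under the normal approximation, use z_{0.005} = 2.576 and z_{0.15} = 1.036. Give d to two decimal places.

d_min ≈ 0.25

For two independent groups of n = 427 each: d_min = (z_{α/2} + z_β)·√(2/n).
z-sum = 2.576 + 1.036 = 3.612.
d_min = 3.612 × √(2/427) = 3.612 × 0.0684 = 0.247.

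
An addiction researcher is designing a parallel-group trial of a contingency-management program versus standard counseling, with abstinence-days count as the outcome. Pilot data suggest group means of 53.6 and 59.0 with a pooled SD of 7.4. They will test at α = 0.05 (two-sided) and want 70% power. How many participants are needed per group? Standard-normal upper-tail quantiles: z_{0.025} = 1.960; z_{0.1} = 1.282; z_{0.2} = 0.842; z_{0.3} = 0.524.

n = 24 per group

Cohen's d = |M₁ − M₂| / SD_pooled = |53.6 − 59.0| / 7.4 = 5.4 / 7.4 = 0.730.
For two independent groups with equal n: n = 2·((z_{α/2} + z_β) / d)².
z_{α/2} + z_β = 1.960 + 0.524 = 2.484.
n = 2 × (2.484 / 0.730)² = 2 × 3.403² = 2 × 11.58 = 23.2.
Round up to the next whole participant.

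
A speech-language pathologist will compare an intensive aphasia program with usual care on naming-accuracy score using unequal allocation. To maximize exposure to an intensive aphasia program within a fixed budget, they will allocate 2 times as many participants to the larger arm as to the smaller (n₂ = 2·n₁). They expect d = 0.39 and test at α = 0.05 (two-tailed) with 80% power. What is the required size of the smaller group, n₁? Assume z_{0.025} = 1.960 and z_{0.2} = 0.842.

n₁ = 78

With allocation ratio k = n₂/n₁ = 2, Var(x̄₁−x̄₂) = σ²(1/n₁ + 1/(k·n₁)) = σ²·(k+1)/(k·n₁).
So n₁ = (1 + 1/k)·((z_{α/2} + z_β)/d)² = 1.500 × (2.802/0.39)².
n₁ = 1.500 × 51.62 = 77.4.
Round up: n₁ = 78, giving n₂ = 2 × 78 = 156.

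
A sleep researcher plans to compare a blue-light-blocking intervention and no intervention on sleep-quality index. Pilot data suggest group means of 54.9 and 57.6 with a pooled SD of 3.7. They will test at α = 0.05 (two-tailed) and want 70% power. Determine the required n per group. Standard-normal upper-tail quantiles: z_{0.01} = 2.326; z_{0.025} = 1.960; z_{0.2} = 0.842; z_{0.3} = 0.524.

Cohen's d = |M₁ − M₂| / SD_pooled = |54.9 − 57.6| / 3.7 = 2.7 / 3.7 = 0.730.
For two independent groups with equal n: n = 2·((z_{α/2} + z_β) / d)².
z_{α/2} + z_β = 1.960 + 0.524 = 2.484.
n = 2 × (2.484 / 0.730)² = 2 × 3.403² = 2 × 11.58 = 23.2.
Round up to the next whole participant.

n = 24 per group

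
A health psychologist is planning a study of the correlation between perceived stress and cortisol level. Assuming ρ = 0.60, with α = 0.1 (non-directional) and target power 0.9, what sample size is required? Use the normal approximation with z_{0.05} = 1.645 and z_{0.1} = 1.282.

Fisher's z: C = ½·ln((1+r)/(1−r)) = ½·ln(4.0000) = 0.6931.
n = ((z_{α/2} + z_β)/C)² + 3.
(1.645 + 1.282) / 0.6931 = 2.927 / 0.6931 = 4.223.
n = 4.223² + 3 = 17.83 + 3 = 20.8.
Round up.

n = 21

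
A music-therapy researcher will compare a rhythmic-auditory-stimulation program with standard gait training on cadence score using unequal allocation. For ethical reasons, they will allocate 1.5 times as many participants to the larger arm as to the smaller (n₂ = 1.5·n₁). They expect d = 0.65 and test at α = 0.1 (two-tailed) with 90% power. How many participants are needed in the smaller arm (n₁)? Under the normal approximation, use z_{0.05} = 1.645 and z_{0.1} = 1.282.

n₁ = 34

With allocation ratio k = n₂/n₁ = 1.5, Var(x̄₁−x̄₂) = σ²(1/n₁ + 1/(k·n₁)) = σ²·(k+1)/(k·n₁).
So n₁ = (1 + 1/k)·((z_{α/2} + z_β)/d)² = 1.667 × (2.927/0.65)².
n₁ = 1.667 × 20.28 = 33.8.
Round up: n₁ = 34, giving n₂ = 1.5 × 34 = 51.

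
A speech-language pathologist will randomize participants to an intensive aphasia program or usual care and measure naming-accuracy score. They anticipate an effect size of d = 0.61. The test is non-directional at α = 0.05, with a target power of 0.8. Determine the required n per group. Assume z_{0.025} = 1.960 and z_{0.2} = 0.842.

For two independent groups with equal n: n = 2·((z_{α/2} + z_β) / d)².
z_{α/2} + z_β = 1.960 + 0.842 = 2.802.
n = 2 × (2.802 / 0.61)² = 2 × 4.593² = 2 × 21.10 = 42.2.
Round up to the next whole participant.

n = 43 per group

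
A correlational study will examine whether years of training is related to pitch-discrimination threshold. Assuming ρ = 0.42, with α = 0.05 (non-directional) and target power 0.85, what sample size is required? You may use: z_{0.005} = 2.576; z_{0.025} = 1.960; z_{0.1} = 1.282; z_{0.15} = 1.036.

Fisher's z: C = ½·ln((1+r)/(1−r)) = ½·ln(2.4483) = 0.4477.
n = ((z_{α/2} + z_β)/C)² + 3.
(1.960 + 1.036) / 0.4477 = 2.996 / 0.4477 = 6.692.
n = 6.692² + 3 = 44.78 + 3 = 47.8.
Round up.

n = 48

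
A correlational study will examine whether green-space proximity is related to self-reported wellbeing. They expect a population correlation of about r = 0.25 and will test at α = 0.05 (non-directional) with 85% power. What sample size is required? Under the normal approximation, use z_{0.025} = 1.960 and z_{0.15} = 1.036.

n = 141

Fisher's z: C = ½·ln((1+r)/(1−r)) = ½·ln(1.6667) = 0.2554.
n = ((z_{α/2} + z_β)/C)² + 3.
(1.960 + 1.036) / 0.2554 = 2.996 / 0.2554 = 11.731.
n = 11.731² + 3 = 137.61 + 3 = 140.6.
Round up.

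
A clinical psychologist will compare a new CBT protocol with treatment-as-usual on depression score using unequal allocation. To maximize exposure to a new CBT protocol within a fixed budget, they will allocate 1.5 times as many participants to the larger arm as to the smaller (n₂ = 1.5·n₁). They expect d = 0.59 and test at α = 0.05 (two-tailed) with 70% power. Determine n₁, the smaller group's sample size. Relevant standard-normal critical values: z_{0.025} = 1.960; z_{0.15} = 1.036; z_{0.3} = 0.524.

n₁ = 30

With allocation ratio k = n₂/n₁ = 1.5, Var(x̄₁−x̄₂) = σ²(1/n₁ + 1/(k·n₁)) = σ²·(k+1)/(k·n₁).
So n₁ = (1 + 1/k)·((z_{α/2} + z_β)/d)² = 1.667 × (2.484/0.59)².
n₁ = 1.667 × 17.73 = 29.5.
Round up: n₁ = 30, giving n₂ = 1.5 × 30 = 45.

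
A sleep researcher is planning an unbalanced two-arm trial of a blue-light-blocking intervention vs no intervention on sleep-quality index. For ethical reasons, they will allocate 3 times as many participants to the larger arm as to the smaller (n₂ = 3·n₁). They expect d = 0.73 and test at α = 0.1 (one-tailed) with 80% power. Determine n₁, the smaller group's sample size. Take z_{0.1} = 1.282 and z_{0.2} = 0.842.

With allocation ratio k = n₂/n₁ = 3, Var(x̄₁−x̄₂) = σ²(1/n₁ + 1/(k·n₁)) = σ²·(k+1)/(k·n₁).
So n₁ = (1 + 1/k)·((z_{α} + z_β)/d)² = 1.333 × (2.124/0.73)².
n₁ = 1.333 × 8.47 = 11.3.
Round up: n₁ = 12, giving n₂ = 3 × 12 = 36.

n₁ = 12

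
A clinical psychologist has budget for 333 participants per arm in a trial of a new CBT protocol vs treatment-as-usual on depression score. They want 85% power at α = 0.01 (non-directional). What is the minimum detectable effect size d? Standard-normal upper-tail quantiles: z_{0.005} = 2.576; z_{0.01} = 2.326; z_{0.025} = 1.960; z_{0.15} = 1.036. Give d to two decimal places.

For two independent groups of n = 333 each: d_min = (z_{α/2} + z_β)·√(2/n).
z-sum = 2.576 + 1.036 = 3.612.
d_min = 3.612 × √(2/333) = 3.612 × 0.0775 = 0.280.

d_min ≈ 0.28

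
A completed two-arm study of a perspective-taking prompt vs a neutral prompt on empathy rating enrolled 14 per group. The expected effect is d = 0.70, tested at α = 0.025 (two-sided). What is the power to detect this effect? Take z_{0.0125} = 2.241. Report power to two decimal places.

power ≈ 0.35

For two equal groups, power = Φ(d·√(n/2) − z_{α/2}).
d·√(n/2) = 0.70 × √(14/2) = 0.70 × 2.646 = 1.852.
z_β = 1.852 − 2.241 = -0.389.
Power = Φ(-0.389) = 0.349.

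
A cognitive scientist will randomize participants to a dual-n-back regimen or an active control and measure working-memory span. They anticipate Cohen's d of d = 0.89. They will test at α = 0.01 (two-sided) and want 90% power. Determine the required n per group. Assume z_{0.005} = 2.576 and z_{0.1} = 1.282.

n = 38 per group

For two independent groups with equal n: n = 2·((z_{α/2} + z_β) / d)².
z_{α/2} + z_β = 2.576 + 1.282 = 3.858.
n = 2 × (3.858 / 0.89)² = 2 × 4.335² = 2 × 18.79 = 37.6.
Round up to the next whole participant.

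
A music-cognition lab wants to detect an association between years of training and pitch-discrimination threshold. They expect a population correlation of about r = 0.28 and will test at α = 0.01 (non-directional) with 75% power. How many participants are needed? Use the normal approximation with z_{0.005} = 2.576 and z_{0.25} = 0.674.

n = 131

Fisher's z: C = ½·ln((1+r)/(1−r)) = ½·ln(1.7778) = 0.2877.
n = ((z_{α/2} + z_β)/C)² + 3.
(2.576 + 0.674) / 0.2877 = 3.250 / 0.2877 = 11.296.
n = 11.296² + 3 = 127.61 + 3 = 130.6.
Round up.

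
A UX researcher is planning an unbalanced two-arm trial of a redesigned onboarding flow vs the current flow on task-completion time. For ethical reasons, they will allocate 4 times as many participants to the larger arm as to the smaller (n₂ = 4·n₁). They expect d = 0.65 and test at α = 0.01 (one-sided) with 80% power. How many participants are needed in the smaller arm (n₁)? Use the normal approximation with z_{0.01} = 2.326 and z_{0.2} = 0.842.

With allocation ratio k = n₂/n₁ = 4, Var(x̄₁−x̄₂) = σ²(1/n₁ + 1/(k·n₁)) = σ²·(k+1)/(k·n₁).
So n₁ = (1 + 1/k)·((z_{α} + z_β)/d)² = 1.250 × (3.168/0.65)².
n₁ = 1.250 × 23.75 = 29.7.
Round up: n₁ = 30, giving n₂ = 4 × 30 = 120.

n₁ = 30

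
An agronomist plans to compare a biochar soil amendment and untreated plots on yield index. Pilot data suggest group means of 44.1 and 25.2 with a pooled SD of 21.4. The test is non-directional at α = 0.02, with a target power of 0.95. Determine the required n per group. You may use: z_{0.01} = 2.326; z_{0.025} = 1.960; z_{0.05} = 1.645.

Cohen's d = |M₁ − M₂| / SD_pooled = |44.1 − 25.2| / 21.4 = 18.9 / 21.4 = 0.883.
For two independent groups with equal n: n = 2·((z_{α/2} + z_β) / d)².
z_{α/2} + z_β = 2.326 + 1.645 = 3.971.
n = 2 × (3.971 / 0.883)² = 2 × 4.497² = 2 × 20.22 = 40.4.
Round up to the next whole participant.

n = 41 per group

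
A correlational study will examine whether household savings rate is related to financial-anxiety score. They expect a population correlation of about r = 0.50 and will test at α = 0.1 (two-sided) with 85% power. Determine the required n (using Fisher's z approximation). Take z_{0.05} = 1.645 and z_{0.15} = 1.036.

Fisher's z: C = ½·ln((1+r)/(1−r)) = ½·ln(3.0000) = 0.5493.
n = ((z_{α/2} + z_β)/C)² + 3.
(1.645 + 1.036) / 0.5493 = 2.681 / 0.5493 = 4.881.
n = 4.881² + 3 = 23.82 + 3 = 26.8.
Round up.

n = 27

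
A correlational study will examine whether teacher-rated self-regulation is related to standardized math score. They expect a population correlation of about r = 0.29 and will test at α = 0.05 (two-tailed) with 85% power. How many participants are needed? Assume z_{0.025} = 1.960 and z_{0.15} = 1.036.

Fisher's z: C = ½·ln((1+r)/(1−r)) = ½·ln(1.8169) = 0.2986.
n = ((z_{α/2} + z_β)/C)² + 3.
(1.960 + 1.036) / 0.2986 = 2.996 / 0.2986 = 10.033.
n = 10.033² + 3 = 100.67 + 3 = 103.7.
Round up.

n = 104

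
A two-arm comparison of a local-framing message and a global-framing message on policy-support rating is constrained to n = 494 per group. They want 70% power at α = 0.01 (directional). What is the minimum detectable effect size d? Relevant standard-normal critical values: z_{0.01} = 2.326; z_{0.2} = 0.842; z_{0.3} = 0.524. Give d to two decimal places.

d_min ≈ 0.18

For two independent groups of n = 494 each: d_min = (z_{α} + z_β)·√(2/n).
z-sum = 2.326 + 0.524 = 2.850.
d_min = 2.850 × √(2/494) = 2.850 × 0.0636 = 0.181.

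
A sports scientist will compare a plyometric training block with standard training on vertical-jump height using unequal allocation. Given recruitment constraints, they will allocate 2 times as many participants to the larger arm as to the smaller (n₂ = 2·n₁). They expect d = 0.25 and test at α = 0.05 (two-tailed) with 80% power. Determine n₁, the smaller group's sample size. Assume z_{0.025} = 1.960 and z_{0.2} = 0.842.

With allocation ratio k = n₂/n₁ = 2, Var(x̄₁−x̄₂) = σ²(1/n₁ + 1/(k·n₁)) = σ²·(k+1)/(k·n₁).
So n₁ = (1 + 1/k)·((z_{α/2} + z_β)/d)² = 1.500 × (2.802/0.25)².
n₁ = 1.500 × 125.62 = 188.4.
Round up: n₁ = 189, giving n₂ = 2 × 189 = 378.

n₁ = 189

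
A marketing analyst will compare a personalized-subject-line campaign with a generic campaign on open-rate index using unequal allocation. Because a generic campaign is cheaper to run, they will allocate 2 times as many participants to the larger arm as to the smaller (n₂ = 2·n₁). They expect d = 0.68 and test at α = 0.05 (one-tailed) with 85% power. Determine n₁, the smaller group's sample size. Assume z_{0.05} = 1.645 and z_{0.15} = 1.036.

n₁ = 24

With allocation ratio k = n₂/n₁ = 2, Var(x̄₁−x̄₂) = σ²(1/n₁ + 1/(k·n₁)) = σ²·(k+1)/(k·n₁).
So n₁ = (1 + 1/k)·((z_{α} + z_β)/d)² = 1.500 × (2.681/0.68)².
n₁ = 1.500 × 15.54 = 23.3.
Round up: n₁ = 24, giving n₂ = 2 × 24 = 48.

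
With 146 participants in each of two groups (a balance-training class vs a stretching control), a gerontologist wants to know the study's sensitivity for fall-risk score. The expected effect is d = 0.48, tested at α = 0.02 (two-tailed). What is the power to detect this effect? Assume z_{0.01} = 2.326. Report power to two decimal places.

power ≈ 0.96

For two equal groups, power = Φ(d·√(n/2) − z_{α/2}).
d·√(n/2) = 0.48 × √(146/2) = 0.48 × 8.544 = 4.101.
z_β = 4.101 − 2.326 = 1.775.
Power = Φ(1.775) = 0.962.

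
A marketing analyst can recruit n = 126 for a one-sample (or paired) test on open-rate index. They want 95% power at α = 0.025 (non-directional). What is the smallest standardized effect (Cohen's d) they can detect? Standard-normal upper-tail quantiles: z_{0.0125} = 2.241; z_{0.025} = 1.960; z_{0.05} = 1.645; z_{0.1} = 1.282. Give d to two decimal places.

For a single sample (or paired design) of n = 126: d_min = (z_{α/2} + z_β)/√n.
z-sum = 2.241 + 1.645 = 3.886.
d_min = 3.886 / √126 = 3.886 / 11.225 = 0.346.

d_min ≈ 0.35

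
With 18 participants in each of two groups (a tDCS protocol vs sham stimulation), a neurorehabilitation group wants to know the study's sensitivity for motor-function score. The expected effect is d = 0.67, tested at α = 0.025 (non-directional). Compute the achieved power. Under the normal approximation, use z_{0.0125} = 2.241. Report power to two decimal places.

power ≈ 0.41

For two equal groups, power = Φ(d·√(n/2) − z_{α/2}).
d·√(n/2) = 0.67 × √(18/2) = 0.67 × 3.000 = 2.010.
z_β = 2.010 − 2.241 = -0.231.
Power = Φ(-0.231) = 0.409.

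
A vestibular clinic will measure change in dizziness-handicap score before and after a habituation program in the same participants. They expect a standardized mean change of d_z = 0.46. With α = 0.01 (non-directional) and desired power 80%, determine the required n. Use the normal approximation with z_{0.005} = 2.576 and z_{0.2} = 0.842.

For a paired (one-sample on differences) test: n = ((z_{α/2} + z_β) / d)².
z_{α/2} + z_β = 2.576 + 0.842 = 3.418.
n = (3.418 / 0.46)² = 7.430² = 55.21.
Round up.

n = 56 pairs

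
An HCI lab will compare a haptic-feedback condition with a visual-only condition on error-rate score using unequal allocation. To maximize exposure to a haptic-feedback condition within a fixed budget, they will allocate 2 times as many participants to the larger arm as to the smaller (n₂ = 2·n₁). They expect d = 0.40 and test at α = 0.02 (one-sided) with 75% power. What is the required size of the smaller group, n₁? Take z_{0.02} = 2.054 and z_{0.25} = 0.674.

n₁ = 70

With allocation ratio k = n₂/n₁ = 2, Var(x̄₁−x̄₂) = σ²(1/n₁ + 1/(k·n₁)) = σ²·(k+1)/(k·n₁).
So n₁ = (1 + 1/k)·((z_{α} + z_β)/d)² = 1.500 × (2.728/0.40)².
n₁ = 1.500 × 46.51 = 69.8.
Round up: n₁ = 70, giving n₂ = 2 × 70 = 140.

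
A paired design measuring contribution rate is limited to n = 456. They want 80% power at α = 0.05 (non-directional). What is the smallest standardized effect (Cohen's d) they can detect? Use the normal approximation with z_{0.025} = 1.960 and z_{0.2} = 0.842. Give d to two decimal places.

d_min ≈ 0.13

For a single sample (or paired design) of n = 456: d_min = (z_{α/2} + z_β)/√n.
z-sum = 1.960 + 0.842 = 2.802.
d_min = 2.802 / √456 = 2.802 / 21.354 = 0.131.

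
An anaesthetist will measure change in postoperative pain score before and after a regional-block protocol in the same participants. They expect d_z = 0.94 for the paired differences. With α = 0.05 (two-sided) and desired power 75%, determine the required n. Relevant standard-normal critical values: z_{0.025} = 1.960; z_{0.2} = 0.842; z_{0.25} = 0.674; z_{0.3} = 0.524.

n = 8 pairs

For a paired (one-sample on differences) test: n = ((z_{α/2} + z_β) / d)².
z_{α/2} + z_β = 1.960 + 0.674 = 2.634.
n = (2.634 / 0.94)² = 2.802² = 7.85.
Round up.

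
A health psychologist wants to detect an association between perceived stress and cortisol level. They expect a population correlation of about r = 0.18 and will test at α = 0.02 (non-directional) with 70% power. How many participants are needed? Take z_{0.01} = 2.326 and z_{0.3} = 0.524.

Fisher's z: C = ½·ln((1+r)/(1−r)) = ½·ln(1.4390) = 0.1820.
n = ((z_{α/2} + z_β)/C)² + 3.
(2.326 + 0.524) / 0.1820 = 2.850 / 0.1820 = 15.659.
n = 15.659² + 3 = 245.21 + 3 = 248.2.
Round up.

n = 249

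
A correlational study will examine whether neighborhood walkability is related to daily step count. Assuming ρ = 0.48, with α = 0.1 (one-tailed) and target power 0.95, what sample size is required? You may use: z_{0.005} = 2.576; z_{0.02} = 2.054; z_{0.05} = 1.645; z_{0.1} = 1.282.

n = 35

Fisher's z: C = ½·ln((1+r)/(1−r)) = ½·ln(2.8462) = 0.5230.
n = ((z_{α} + z_β)/C)² + 3.
(1.282 + 1.645) / 0.5230 = 2.927 / 0.5230 = 5.597.
n = 5.597² + 3 = 31.32 + 3 = 34.3.
Round up.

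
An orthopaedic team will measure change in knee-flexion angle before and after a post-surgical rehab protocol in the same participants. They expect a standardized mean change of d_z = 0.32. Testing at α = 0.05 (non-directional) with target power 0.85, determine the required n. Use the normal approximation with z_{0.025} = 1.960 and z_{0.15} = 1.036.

n = 88 pairs

For a paired (one-sample on differences) test: n = ((z_{α/2} + z_β) / d)².
z_{α/2} + z_β = 1.960 + 1.036 = 2.996.
n = (2.996 / 0.32)² = 9.362² = 87.66.
Round up.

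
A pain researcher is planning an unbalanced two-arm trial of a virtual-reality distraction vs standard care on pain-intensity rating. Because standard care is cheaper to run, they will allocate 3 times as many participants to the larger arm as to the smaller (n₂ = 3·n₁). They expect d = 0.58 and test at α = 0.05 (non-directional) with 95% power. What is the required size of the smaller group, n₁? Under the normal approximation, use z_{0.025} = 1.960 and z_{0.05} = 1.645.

n₁ = 52

With allocation ratio k = n₂/n₁ = 3, Var(x̄₁−x̄₂) = σ²(1/n₁ + 1/(k·n₁)) = σ²·(k+1)/(k·n₁).
So n₁ = (1 + 1/k)·((z_{α/2} + z_β)/d)² = 1.333 × (3.605/0.58)².
n₁ = 1.333 × 38.63 = 51.5.
Round up: n₁ = 52, giving n₂ = 3 × 52 = 156.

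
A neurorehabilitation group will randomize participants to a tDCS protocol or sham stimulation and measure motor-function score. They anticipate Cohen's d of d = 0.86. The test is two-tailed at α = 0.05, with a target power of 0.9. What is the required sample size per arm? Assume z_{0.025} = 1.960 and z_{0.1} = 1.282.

For two independent groups with equal n: n = 2·((z_{α/2} + z_β) / d)².
z_{α/2} + z_β = 1.960 + 1.282 = 3.242.
n = 2 × (3.242 / 0.86)² = 2 × 3.770² = 2 × 14.21 = 28.4.
Round up to the next whole participant.

n = 29 per group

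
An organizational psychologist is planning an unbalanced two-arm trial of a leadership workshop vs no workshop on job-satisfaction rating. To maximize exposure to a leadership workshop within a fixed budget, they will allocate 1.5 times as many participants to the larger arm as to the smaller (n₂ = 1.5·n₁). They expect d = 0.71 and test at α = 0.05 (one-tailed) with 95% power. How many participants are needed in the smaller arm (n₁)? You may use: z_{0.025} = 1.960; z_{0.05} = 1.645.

n₁ = 36

With allocation ratio k = n₂/n₁ = 1.5, Var(x̄₁−x̄₂) = σ²(1/n₁ + 1/(k·n₁)) = σ²·(k+1)/(k·n₁).
So n₁ = (1 + 1/k)·((z_{α} + z_β)/d)² = 1.667 × (3.290/0.71)².
n₁ = 1.667 × 21.47 = 35.8.
Round up: n₁ = 36, giving n₂ = 1.5 × 36 = 54.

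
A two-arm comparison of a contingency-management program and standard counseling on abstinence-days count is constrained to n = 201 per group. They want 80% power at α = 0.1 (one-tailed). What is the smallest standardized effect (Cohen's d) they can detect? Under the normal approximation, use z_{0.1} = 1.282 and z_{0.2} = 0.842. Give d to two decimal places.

For two independent groups of n = 201 each: d_min = (z_{α} + z_β)·√(2/n).
z-sum = 1.282 + 0.842 = 2.124.
d_min = 2.124 × √(2/201) = 2.124 × 0.0998 = 0.212.

d_min ≈ 0.21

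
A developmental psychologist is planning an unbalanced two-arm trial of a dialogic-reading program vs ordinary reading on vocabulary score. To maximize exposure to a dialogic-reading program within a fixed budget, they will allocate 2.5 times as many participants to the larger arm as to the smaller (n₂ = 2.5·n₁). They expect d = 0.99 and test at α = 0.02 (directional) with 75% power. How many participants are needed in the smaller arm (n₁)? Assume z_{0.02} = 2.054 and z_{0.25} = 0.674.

With allocation ratio k = n₂/n₁ = 2.5, Var(x̄₁−x̄₂) = σ²(1/n₁ + 1/(k·n₁)) = σ²·(k+1)/(k·n₁).
So n₁ = (1 + 1/k)·((z_{α} + z_β)/d)² = 1.400 × (2.728/0.99)².
n₁ = 1.400 × 7.59 = 10.6.
Round up: n₁ = 11, giving n₂ = ⌈2.5 × 11⌉ = ⌈27.5⌉ = 28.

n₁ = 11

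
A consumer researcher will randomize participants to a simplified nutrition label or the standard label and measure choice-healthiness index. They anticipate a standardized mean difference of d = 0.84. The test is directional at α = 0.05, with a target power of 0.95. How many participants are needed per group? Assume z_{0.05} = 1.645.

n = 31 per group

For two independent groups with equal n: n = 2·((z_{α} + z_β) / d)².
z_{α} + z_β = 1.645 + 1.645 = 3.290.
n = 2 × (3.290 / 0.84)² = 2 × 3.917² = 2 × 15.34 = 30.7.
Round up to the next whole participant.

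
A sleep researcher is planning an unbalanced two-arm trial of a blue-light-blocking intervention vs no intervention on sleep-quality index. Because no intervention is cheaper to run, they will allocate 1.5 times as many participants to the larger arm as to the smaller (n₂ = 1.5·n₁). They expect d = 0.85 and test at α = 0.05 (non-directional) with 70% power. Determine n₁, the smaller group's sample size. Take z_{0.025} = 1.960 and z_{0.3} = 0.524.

n₁ = 15

With allocation ratio k = n₂/n₁ = 1.5, Var(x̄₁−x̄₂) = σ²(1/n₁ + 1/(k·n₁)) = σ²·(k+1)/(k·n₁).
So n₁ = (1 + 1/k)·((z_{α/2} + z_β)/d)² = 1.667 × (2.484/0.85)².
n₁ = 1.667 × 8.54 = 14.2.
Round up: n₁ = 15, giving n₂ = ⌈1.5 × 15⌉ = ⌈22.5⌉ = 23.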